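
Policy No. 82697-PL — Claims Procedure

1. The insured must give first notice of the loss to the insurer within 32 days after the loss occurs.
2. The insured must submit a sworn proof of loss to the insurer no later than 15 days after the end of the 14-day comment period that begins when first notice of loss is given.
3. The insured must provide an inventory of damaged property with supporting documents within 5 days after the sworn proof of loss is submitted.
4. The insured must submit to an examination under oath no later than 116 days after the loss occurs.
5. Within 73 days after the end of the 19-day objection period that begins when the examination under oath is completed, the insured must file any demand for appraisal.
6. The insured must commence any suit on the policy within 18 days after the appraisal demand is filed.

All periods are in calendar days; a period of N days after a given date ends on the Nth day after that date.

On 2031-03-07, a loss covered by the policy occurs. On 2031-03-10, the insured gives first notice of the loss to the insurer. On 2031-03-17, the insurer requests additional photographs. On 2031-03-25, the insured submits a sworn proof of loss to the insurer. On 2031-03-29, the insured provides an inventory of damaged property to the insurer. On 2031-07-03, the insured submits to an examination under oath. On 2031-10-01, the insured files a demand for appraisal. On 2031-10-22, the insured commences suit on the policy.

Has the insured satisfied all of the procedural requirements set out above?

Step 1: 32 days after 2031-03-07 (when the loss occurs) is 2031-04-08; done 2031-03-10 — timely.
Step 2: 15 days after 2031-03-24 (end of the 14-day comment period, which began when first notice of loss is given on 2031-03-10) is 2031-04-08; completed 2031-03-25, before the deadline.
Step 3: 5 days after 2031-03-25 (when the sworn proof of loss is submitted) is 2031-03-30; 2031-03-29 is within that limit.
Step 4: 116 days after 2031-03-07 (when the loss occurs) is 2031-07-01; not done until 2031-07-03, 2 days after the deadline.
The analysis stops there.

No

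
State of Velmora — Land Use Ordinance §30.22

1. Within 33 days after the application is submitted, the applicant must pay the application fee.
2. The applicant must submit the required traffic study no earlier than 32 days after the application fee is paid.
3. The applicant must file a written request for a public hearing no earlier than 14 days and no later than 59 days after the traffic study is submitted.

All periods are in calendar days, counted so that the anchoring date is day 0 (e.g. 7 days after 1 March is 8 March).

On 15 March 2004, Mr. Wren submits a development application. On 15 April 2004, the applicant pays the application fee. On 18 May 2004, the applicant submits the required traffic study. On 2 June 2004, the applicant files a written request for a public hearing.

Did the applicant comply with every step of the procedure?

Yes

Step 1: 33 days after 15 March 2004 (when the application is submitted) is 17 April 2004; completed 15 April 2004, before the deadline.
Step 2: the earliest permitted date is 32 days after 15 April 2004 (when the application fee is paid), i.e. 17 May 2004; done 18 May 2004, after the minimum wait.
Step 3: the window is 14–59 days after 18 May 2004 (when the traffic study is submitted), so 1 June 2004 through 16 July 2004; done 2 June 2004, which is between those dates.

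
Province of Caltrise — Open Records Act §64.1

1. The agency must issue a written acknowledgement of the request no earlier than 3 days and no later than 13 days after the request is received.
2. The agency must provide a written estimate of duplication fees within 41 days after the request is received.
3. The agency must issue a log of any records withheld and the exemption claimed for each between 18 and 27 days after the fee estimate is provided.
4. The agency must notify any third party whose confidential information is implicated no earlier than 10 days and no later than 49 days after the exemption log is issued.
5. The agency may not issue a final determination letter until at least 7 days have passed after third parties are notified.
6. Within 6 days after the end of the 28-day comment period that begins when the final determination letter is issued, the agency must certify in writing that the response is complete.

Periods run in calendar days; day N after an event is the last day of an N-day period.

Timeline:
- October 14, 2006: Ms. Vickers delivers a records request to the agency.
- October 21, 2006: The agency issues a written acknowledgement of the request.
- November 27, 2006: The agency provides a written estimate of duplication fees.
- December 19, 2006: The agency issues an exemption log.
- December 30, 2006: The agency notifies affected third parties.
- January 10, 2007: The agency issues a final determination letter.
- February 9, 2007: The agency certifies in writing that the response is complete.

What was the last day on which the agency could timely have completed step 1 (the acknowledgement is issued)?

October 27, 2006

Step 1 runs from October 14, 2006, when the request is received. The window is 3–13 days after October 14, 2006; it closes on October 27, 2006.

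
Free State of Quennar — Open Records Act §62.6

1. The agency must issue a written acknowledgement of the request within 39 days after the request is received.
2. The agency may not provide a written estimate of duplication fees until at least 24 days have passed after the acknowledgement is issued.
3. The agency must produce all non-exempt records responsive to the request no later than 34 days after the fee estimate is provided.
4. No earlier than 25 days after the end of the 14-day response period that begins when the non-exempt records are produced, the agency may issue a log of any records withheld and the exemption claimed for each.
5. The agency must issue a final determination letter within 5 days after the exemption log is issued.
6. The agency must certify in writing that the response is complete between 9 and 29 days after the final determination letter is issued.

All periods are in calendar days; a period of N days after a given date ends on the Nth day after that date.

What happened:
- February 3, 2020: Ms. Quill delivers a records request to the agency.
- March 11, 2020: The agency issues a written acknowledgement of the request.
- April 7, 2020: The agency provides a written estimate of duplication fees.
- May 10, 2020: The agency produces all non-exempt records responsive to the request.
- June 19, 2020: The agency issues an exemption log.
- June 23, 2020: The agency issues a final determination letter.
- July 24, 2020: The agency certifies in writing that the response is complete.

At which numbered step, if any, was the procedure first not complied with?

Step 6

(1) due by February 3, 2020 + 39 days = March 13, 2020; March 11, 2020 is within that limit.
(2) permitted from March 11, 2020 + 24 days = April 4, 2020 onward; April 7, 2020 is on or after that date.
(3) due by April 7, 2020 + 34 days = May 11, 2020; May 10, 2020 is within that limit.
(4) permitted from May 24, 2020 + 25 days = June 18, 2020 onward; done June 19, 2020, after the minimum wait.
(5) due by June 19, 2020 + 5 days = June 24, 2020; completed June 23, 2020, before the deadline.
(6) the permitted window runs from June 23, 2020 + 9 = July 2, 2020 to June 23, 2020 + 29 = July 22, 2020; July 24, 2020 is 2 days past the end of the window.
That is the first point of non-compliance.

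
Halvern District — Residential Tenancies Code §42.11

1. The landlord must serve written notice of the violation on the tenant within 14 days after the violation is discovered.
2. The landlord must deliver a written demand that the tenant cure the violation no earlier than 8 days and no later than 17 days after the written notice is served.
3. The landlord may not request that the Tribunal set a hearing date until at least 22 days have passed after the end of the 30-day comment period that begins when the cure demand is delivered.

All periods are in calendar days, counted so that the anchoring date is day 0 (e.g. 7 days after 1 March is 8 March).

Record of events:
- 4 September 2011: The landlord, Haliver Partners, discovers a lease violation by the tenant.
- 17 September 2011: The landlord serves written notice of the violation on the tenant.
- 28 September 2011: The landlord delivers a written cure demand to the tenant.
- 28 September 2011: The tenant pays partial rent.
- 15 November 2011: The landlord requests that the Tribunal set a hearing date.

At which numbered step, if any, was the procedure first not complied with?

Step 1 — counting 14 days from 4 September 2011 (when the violation is discovered) gives a deadline of 18 September 2011; completed 17 September 2011, before the deadline.
Step 2 — 8 and 17 days from 17 September 2011 (when the written notice is served) are 25 September 2011 and 4 October 2011 respectively; done 28 September 2011 — within the window.
Step 3 — must wait 22 days from 28 October 2011 (end of the 30-day comment period, which began when the cure demand is delivered on 28 September 2011), so not before 19 November 2011; done 15 November 2011 — 4 days too early.
The analysis stops there.

Step 3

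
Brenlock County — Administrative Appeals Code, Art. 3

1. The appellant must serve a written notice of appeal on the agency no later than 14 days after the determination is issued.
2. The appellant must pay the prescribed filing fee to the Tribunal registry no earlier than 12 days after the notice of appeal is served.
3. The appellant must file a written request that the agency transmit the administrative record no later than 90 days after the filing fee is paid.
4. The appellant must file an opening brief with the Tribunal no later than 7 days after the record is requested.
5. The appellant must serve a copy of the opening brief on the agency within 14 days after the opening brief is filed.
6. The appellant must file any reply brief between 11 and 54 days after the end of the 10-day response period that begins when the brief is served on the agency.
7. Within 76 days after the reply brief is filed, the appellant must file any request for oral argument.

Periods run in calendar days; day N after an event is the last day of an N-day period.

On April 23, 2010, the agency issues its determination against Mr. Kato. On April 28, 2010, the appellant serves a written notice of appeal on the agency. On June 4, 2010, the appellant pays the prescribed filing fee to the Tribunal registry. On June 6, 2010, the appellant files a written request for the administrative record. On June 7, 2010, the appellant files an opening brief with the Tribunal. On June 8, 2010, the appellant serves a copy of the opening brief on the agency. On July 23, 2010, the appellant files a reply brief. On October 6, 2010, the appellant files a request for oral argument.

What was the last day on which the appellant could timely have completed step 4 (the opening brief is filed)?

Step 4 runs from June 6, 2010, when the record is requested. 7 days after June 6, 2010 is June 13, 2010.

June 13, 2010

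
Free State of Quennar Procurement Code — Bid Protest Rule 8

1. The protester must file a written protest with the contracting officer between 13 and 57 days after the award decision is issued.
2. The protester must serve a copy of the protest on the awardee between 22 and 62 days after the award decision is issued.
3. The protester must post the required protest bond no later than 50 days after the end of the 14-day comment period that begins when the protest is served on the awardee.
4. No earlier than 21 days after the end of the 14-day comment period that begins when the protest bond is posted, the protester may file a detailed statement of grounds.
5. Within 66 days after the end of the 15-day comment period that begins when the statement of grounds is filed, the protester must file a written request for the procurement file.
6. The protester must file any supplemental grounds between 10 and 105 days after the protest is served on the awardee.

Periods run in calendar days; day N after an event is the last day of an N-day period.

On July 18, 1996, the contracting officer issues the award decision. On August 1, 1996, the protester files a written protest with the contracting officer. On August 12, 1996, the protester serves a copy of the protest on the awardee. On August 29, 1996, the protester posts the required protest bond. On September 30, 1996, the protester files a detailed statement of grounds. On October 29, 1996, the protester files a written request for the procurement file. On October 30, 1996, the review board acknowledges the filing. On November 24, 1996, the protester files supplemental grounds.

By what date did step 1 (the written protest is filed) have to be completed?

September 13, 1996

Step 1 runs from July 18, 1996, when the award decision is issued. The window is 13–57 days after July 18, 1996; it closes on September 13, 1996.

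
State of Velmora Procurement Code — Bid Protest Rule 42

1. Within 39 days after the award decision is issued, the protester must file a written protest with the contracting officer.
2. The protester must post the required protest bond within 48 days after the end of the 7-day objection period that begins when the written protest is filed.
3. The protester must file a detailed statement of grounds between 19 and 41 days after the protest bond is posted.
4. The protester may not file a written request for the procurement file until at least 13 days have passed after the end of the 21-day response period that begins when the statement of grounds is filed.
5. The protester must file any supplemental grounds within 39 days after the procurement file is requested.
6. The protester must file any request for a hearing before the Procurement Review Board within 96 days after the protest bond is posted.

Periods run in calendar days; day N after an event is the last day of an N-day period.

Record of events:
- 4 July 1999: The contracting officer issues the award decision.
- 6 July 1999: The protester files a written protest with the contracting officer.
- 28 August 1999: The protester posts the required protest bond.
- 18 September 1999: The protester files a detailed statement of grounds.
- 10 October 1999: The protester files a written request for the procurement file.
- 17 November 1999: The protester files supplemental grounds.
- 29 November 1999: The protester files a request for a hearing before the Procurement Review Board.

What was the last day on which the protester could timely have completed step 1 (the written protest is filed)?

Step 1 runs from 4 July 1999, when the award decision is issued. 39 days after 4 July 1999 is 12 August 1999.

12 August 1999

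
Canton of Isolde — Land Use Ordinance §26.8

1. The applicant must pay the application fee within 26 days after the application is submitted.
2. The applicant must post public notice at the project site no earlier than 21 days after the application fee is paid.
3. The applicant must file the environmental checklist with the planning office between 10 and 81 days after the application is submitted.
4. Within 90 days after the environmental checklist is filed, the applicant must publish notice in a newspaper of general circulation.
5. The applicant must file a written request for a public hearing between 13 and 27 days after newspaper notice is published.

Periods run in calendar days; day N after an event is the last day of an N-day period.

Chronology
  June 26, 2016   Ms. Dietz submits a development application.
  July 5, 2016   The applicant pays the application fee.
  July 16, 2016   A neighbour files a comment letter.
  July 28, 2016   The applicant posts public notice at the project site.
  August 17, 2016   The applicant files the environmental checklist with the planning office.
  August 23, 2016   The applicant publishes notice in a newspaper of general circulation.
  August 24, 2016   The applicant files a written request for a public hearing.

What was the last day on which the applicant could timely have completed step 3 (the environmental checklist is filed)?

September 15, 2016

Step 3 runs from June 26, 2016, when the application is submitted. The window is 10–81 days after June 26, 2016; it closes on September 15, 2016.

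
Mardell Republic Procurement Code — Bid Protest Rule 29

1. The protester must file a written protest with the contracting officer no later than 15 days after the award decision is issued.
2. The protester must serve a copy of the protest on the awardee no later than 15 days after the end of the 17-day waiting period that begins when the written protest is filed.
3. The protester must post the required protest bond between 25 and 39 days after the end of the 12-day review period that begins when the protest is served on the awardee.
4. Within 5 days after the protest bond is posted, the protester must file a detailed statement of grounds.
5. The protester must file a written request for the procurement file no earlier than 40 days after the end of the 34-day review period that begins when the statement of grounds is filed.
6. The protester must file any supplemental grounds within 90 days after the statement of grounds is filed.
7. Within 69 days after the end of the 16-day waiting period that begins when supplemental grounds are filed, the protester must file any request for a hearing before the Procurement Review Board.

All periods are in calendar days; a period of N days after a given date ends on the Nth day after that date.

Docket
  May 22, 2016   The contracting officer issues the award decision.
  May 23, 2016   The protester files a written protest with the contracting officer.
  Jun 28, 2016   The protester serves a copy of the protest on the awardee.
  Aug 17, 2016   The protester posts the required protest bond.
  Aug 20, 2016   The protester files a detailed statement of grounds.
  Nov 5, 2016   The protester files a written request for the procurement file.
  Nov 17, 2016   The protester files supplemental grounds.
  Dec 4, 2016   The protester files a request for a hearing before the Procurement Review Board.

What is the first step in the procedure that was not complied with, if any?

Step 2

Step 1 — counting 15 days from May 22, 2016 (when the award decision is issued) gives a deadline of Jun 6, 2016; done May 23, 2016 — timely.
Step 2 — counting 15 days from Jun 9, 2016 (end of the 17-day waiting period, which began when the written protest is filed on May 23, 2016) gives a deadline of Jun 24, 2016; not done until Jun 28, 2016, 4 days after the deadline.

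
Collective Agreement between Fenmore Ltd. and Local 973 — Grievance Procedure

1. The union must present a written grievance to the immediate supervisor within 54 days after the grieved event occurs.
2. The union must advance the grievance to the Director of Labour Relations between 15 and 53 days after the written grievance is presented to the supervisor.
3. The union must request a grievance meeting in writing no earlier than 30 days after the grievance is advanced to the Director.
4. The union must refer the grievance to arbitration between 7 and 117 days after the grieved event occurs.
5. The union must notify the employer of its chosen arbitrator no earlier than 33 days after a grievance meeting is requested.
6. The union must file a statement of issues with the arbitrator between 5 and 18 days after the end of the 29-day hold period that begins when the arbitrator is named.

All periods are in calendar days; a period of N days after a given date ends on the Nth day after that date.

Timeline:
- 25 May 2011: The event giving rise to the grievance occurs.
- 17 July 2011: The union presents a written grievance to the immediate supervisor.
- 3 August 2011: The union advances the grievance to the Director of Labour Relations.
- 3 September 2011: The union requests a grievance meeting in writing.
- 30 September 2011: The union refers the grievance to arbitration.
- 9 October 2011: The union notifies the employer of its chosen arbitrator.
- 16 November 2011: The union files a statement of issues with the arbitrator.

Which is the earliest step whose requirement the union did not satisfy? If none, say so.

Step 4

Step 1: 54 days after 25 May 2011 (when the grieved event occurs) is 18 July 2011; done 17 July 2011 — timely.
Step 2: the window is 15–53 days after 17 July 2011 (when the written grievance is presented to the supervisor), so 1 August 2011 through 8 September 2011; done 3 August 2011, which is between those dates.
Step 3: the earliest permitted date is 30 days after 3 August 2011 (when the grievance is advanced to the Director), i.e. 2 September 2011; done 3 September 2011 — permitted.
Step 4: the window is 7–117 days after 25 May 2011 (when the grieved event occurs), so 1 June 2011 through 19 September 2011; done 30 September 2011 — 11 days after the window closed.
That is the first point of non-compliance.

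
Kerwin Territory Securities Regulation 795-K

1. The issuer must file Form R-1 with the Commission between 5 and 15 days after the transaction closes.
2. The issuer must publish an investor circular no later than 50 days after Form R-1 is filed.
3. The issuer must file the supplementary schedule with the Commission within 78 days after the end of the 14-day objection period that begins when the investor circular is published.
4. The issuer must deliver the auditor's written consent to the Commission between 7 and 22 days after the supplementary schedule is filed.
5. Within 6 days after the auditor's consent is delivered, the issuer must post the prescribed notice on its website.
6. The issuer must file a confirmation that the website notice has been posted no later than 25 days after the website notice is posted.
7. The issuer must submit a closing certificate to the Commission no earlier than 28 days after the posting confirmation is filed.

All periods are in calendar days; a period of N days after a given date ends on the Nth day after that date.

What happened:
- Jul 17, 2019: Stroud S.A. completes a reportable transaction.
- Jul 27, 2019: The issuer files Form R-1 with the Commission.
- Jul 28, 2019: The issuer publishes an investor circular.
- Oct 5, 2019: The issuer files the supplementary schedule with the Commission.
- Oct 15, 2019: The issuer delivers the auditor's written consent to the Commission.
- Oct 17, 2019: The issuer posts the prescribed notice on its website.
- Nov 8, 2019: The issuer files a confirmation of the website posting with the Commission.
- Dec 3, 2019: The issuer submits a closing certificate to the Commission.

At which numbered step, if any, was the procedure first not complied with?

Step 1 — 5 and 15 days from Jul 17, 2019 (when the transaction closes) are Jul 22, 2019 and Aug 1, 2019 respectively; done Jul 27, 2019 — within the window.
Step 2 — counting 50 days from Jul 27, 2019 (when Form R-1 is filed) gives a deadline of Sep 15, 2019; completed Jul 28, 2019, before the deadline.
Step 3 — counting 78 days from Aug 11, 2019 (end of the 14-day objection period, which began when the investor circular is published on Jul 28, 2019) gives a deadline of Oct 28, 2019; Oct 5, 2019 is within that limit.
Step 4 — 7 and 22 days from Oct 5, 2019 (when the supplementary schedule is filed) are Oct 12, 2019 and Oct 27, 2019 respectively; Oct 15, 2019 falls inside that range.
Step 5 — counting 6 days from Oct 15, 2019 (when the auditor's consent is delivered) gives a deadline of Oct 21, 2019; Oct 17, 2019 is within that limit.
Step 6 — counting 25 days from Oct 17, 2019 (when the website notice is posted) gives a deadline of Nov 11, 2019; completed Nov 8, 2019, before the deadline.
Step 7 — must wait 28 days from Nov 8, 2019 (when the posting confirmation is filed), so not before Dec 6, 2019; acted on Dec 3, 2019, 3 days prematurely.
The procedure was therefore not followed at step 7.

Step 7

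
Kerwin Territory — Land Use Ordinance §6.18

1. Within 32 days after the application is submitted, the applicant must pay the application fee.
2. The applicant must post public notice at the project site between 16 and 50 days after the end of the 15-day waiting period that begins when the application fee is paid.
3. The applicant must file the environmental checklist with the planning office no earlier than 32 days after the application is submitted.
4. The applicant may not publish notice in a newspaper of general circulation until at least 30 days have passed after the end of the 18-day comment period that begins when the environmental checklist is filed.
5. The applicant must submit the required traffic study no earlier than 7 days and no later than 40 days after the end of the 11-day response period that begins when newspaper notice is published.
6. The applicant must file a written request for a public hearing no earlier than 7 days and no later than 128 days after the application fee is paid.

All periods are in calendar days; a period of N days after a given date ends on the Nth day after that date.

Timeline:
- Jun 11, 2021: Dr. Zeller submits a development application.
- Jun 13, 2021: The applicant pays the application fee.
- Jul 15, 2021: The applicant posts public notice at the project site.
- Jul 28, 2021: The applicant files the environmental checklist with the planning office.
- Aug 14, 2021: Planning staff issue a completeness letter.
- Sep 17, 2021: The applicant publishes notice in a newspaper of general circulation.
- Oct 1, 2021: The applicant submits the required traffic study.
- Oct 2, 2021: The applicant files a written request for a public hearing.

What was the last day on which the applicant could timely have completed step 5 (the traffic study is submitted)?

Newspaper notice is published on Sep 17, 2021; the 11-day response period therefore ends Sep 28, 2021, and step 5 runs from that date. The window is 7–40 days after Sep 28, 2021; it closes on Nov 7, 2021.

Nov 7, 2021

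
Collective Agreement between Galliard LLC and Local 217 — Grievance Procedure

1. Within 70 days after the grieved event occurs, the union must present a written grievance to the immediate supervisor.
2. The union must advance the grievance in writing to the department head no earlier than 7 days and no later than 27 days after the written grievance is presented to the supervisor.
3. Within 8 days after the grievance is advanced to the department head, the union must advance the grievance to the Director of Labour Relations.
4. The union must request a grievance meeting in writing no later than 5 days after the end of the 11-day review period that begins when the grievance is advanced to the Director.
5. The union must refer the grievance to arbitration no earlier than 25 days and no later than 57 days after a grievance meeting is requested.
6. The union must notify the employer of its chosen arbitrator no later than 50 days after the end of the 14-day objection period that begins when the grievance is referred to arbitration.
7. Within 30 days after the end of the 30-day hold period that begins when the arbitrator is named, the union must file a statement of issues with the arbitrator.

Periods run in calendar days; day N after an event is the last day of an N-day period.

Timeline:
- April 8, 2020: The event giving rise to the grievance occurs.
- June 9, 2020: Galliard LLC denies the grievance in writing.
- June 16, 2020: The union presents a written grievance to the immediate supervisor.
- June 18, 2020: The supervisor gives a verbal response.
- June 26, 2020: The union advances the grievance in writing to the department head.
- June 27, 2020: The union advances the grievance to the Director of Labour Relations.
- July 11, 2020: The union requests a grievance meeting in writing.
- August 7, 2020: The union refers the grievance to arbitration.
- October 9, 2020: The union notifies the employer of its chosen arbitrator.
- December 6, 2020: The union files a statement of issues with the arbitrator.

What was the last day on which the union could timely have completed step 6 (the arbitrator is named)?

The grievance is referred to arbitration on August 7, 2020; the 14-day objection period therefore ends August 21, 2020, and step 6 runs from that date. 50 days after August 21, 2020 is October 10, 2020.

October 10, 2020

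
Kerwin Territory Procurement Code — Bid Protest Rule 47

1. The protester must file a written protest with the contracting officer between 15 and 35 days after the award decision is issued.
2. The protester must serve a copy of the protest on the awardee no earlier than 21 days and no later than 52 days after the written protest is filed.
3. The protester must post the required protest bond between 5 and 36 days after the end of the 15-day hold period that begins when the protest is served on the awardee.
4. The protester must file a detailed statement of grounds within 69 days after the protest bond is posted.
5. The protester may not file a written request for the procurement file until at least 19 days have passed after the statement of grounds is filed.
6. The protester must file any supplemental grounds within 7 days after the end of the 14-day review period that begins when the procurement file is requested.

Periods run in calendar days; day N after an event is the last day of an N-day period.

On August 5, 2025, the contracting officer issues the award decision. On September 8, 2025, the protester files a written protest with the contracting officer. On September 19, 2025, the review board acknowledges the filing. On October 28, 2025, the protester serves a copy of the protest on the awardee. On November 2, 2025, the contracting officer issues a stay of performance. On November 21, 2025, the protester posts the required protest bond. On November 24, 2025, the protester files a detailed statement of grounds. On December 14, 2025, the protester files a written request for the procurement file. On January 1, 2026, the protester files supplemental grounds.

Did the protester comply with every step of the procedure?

Yes

Step 1: the window is 15–35 days after August 5, 2025 (when the award decision is issued), so August 20, 2025 through September 9, 2025; done September 8, 2025 — within the window.
Step 2: the window is 21–52 days after September 8, 2025 (when the written protest is filed), so September 29, 2025 through October 30, 2025; October 28, 2025 falls inside that range.
Step 3: the window is 5–36 days after November 12, 2025 (end of the 15-day hold period, which began when the protest is served on the awardee on October 28, 2025), so November 17, 2025 through December 18, 2025; November 21, 2025 falls inside that range.
Step 4: 69 days after November 21, 2025 (when the protest bond is posted) is January 29, 2026; completed November 24, 2025, before the deadline.
Step 5: the earliest permitted date is 19 days after November 24, 2025 (when the statement of grounds is filed), i.e. December 13, 2025; December 14, 2025 is on or after that date.
Step 6: 7 days after December 28, 2025 (end of the 14-day review period, which began when the procurement file is requested on December 14, 2025) is January 4, 2026; January 1, 2026 is within that limit.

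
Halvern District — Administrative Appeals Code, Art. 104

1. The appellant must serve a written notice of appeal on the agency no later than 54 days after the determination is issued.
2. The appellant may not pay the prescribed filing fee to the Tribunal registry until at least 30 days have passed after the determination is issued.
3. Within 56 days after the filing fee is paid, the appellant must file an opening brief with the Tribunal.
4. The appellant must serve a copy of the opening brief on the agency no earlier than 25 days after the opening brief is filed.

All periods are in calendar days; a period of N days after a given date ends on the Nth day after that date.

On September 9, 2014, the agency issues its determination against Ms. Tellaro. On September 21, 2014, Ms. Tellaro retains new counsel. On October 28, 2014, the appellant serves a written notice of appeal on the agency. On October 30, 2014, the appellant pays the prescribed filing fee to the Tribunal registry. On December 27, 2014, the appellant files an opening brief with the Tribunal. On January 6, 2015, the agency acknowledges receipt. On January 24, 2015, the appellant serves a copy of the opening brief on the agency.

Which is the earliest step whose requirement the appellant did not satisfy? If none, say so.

Step 3

Step 1 — counting 54 days from September 9, 2014 (when the determination is issued) gives a deadline of November 2, 2014; October 28, 2014 is within that limit.
Step 2 — must wait 30 days from September 9, 2014 (when the determination is issued), so not before October 9, 2014; done October 30, 2014, after the minimum wait.
Step 3 — counting 56 days from October 30, 2014 (when the filing fee is paid) gives a deadline of December 25, 2014; not done until December 27, 2014, 2 days after the deadline.
No need to go further; step 3 was not satisfied.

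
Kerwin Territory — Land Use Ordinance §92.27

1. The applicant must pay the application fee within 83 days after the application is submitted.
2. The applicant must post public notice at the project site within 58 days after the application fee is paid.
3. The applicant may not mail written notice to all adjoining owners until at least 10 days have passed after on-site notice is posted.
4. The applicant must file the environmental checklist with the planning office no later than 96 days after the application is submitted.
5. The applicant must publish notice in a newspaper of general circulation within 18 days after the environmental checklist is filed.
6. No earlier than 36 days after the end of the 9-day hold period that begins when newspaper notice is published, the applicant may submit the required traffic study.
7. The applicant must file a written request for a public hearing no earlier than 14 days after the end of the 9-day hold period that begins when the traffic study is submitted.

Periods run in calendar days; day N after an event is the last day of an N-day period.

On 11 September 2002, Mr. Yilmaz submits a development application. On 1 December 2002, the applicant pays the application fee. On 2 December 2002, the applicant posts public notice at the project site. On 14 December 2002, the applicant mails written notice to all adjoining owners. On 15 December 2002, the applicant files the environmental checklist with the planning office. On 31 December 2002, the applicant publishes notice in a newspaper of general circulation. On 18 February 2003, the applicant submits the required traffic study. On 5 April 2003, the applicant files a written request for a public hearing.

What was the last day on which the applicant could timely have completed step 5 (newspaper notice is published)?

2 January 2003

Step 5 runs from 15 December 2002, when the environmental checklist is filed. 18 days after 15 December 2002 is 2 January 2003.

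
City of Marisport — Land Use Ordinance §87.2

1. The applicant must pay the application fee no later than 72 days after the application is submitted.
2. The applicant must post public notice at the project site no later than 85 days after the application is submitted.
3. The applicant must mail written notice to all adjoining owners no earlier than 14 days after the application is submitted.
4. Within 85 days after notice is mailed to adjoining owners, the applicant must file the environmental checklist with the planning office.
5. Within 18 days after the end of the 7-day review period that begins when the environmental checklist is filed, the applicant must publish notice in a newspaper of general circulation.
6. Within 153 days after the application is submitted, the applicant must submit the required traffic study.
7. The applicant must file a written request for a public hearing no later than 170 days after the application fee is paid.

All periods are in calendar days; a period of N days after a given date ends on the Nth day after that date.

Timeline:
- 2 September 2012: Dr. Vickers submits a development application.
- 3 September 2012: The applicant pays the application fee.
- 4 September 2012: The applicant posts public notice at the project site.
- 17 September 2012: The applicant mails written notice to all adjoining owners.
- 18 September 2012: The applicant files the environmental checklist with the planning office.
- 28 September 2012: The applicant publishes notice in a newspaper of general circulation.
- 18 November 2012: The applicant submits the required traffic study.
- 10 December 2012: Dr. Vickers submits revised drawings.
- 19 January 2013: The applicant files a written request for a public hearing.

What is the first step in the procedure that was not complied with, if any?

Step 1: 72 days after 2 September 2012 (when the application is submitted) is 13 November 2012; done 3 September 2012 — timely.
Step 2: 85 days after 2 September 2012 (when the application is submitted) is 26 November 2012; done 4 September 2012 — timely.
Step 3: the earliest permitted date is 14 days after 2 September 2012 (when the application is submitted), i.e. 16 September 2012; done 17 September 2012, after the minimum wait.
Step 4: 85 days after 17 September 2012 (when notice is mailed to adjoining owners) is 11 December 2012; done 18 September 2012 — timely.
Step 5: 18 days after 25 September 2012 (end of the 7-day review period, which began when the environmental checklist is filed on 18 September 2012) is 13 October 2012; completed 28 September 2012, before the deadline.
Step 6: 153 days after 2 September 2012 (when the application is submitted) is 2 February 2013; completed 18 November 2012, before the deadline.
Step 7: 170 days after 3 September 2012 (when the application fee is paid) is 20 February 2013; completed 19 January 2013, before the deadline.

None — every step was satisfied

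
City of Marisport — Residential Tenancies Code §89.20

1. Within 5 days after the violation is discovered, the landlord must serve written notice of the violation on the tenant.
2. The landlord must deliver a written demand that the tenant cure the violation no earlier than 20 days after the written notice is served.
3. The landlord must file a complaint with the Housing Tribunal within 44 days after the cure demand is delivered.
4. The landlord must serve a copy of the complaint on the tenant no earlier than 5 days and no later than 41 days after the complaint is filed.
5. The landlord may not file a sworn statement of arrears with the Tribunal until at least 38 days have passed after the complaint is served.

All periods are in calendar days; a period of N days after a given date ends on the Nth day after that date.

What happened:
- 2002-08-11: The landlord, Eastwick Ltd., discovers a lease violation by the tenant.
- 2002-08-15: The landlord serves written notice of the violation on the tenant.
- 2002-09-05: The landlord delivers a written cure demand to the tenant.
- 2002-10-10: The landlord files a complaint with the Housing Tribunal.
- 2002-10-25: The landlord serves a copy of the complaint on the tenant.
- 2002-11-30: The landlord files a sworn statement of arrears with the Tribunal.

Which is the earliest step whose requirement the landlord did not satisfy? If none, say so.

(1) due by 2002-08-11 + 5 days = 2002-08-16; completed 2002-08-15, before the deadline.
(2) permitted from 2002-08-15 + 20 days = 2002-09-04 onward; done 2002-09-05 — permitted.
(3) due by 2002-09-05 + 44 days = 2002-10-19; done 2002-10-10 — timely.
(4) the permitted window runs from 2002-10-10 + 5 = 2002-10-15 to 2002-10-10 + 41 = 2002-11-20; done 2002-10-25, which is between those dates.
(5) permitted from 2002-10-25 + 38 days = 2002-12-02 onward; acted on 2002-11-30, 2 days prematurely.

Step 5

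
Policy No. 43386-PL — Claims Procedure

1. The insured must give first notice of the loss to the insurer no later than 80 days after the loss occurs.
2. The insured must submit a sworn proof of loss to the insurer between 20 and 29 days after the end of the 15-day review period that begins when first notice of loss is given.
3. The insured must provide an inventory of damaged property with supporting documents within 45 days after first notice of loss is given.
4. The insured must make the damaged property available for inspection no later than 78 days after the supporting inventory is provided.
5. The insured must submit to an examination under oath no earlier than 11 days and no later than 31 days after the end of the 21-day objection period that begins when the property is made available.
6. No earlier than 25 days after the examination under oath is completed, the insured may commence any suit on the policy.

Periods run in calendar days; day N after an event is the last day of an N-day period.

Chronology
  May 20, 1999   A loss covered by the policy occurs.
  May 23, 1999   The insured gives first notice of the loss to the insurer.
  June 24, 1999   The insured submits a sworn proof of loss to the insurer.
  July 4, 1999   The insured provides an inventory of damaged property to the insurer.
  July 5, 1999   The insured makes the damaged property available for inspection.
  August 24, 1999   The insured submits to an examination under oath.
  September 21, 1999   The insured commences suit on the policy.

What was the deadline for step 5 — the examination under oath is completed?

August 26, 1999

The property is made available on July 5, 1999; the 21-day objection period therefore ends July 26, 1999, and step 5 runs from that date. The window is 11–31 days after July 26, 1999; it closes on August 26, 1999.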